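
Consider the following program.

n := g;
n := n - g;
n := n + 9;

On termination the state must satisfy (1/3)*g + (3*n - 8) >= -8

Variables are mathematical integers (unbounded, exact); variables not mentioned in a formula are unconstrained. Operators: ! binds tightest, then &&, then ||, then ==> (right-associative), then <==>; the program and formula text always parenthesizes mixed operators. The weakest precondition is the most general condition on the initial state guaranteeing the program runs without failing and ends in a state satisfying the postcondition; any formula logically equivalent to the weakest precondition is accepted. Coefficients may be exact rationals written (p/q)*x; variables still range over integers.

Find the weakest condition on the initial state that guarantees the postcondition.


Working backward. After the program, the postcondition (1/3)*g + (3*n - 8) >= -8 must hold; in canonical form it is (1/3)*g + 3*n >= 0.
Before n := n + 9: (1/3)*g + 3*n >= -27
Before n := n - g: 3*n >= (8/3)*g - 27
Before n := g: (1/3)*g >= -27
Answer: WP = (1/3)*g >= -27


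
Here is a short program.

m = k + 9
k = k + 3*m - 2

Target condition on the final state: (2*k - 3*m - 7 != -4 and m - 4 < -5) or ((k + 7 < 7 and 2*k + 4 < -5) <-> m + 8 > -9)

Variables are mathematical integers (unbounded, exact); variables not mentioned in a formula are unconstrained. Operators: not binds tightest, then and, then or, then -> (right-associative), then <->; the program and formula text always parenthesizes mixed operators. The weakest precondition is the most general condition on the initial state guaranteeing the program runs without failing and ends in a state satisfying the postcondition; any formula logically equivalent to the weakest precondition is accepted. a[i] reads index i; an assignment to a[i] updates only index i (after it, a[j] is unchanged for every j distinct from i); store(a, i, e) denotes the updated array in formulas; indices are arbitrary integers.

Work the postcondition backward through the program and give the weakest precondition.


Working backward. After the program, the postcondition (2*k - 3*m - 7 != -4 and m - 4 < -5) or ((k + 7 < 7 and 2*k + 4 < -5) <-> m + 8 > -9) must hold; in canonical form it is (2*k != 3*m + 3 and m < -1) or ((k < 0 and 2*k < -9) <-> m > -17).
Before k := k + 3*m - 2: (2*k + 3*m != 7 and m < -1) or ((k + 3*m < 2 and 2*k + 6*m < -5) <-> m > -17)
Before m := k + 9: (5*k != -20 and k < -10) or ((4*k < -25 and 8*k < -59) <-> k > -26)
Answer: WP = (5*k != -20 and k < -10) or ((4*k < -25 and 8*k < -59) <-> k > -26)


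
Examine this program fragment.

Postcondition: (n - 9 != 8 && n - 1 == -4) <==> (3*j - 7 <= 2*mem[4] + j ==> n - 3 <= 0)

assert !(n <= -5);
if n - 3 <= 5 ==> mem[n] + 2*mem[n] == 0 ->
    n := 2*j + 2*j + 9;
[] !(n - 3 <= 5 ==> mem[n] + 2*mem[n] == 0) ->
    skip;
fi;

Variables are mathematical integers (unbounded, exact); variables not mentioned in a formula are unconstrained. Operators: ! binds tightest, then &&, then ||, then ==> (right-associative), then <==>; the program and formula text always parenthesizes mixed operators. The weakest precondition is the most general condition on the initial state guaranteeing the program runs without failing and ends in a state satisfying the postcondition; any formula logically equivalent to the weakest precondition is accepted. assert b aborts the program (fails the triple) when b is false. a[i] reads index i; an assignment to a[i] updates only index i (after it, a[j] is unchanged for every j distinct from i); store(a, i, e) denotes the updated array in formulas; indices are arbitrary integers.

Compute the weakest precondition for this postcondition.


Working backward. After the program, the postcondition (n - 9 != 8 && n - 1 == -4) <==> (3*j - 7 <= 2*mem[4] + j ==> n - 3 <= 0) must hold; in canonical form it is (n != 17 && n == -3) <==> (2*j <= 2*mem[4] + 7 ==> n <= 3).
Then branch requires (4*j != 8 && 4*j == -12) <==> (2*j <= 2*mem[4] + 7 ==> 4*j <= -6); else branch requires (n != 17 && n == -3) <==> (2*j <= 2*mem[4] + 7 ==> n <= 3).
Before the if: ((n <= 8 ==> 3*mem[n] == 0) ==> ((4*j != 8 && 4*j == -12) <==> (2*j <= 2*mem[4] + 7 ==> 4*j <= -6))) && ((!(n <= 8 ==> 3*mem[n] == 0)) ==> ((n != 17 && n == -3) <==> (2*j <= 2*mem[4] + 7 ==> n <= 3)))
Before assert !(n <= -5): (!(n <= -5)) && ((n <= 8 ==> 3*mem[n] == 0) ==> ((4*j != 8 && 4*j == -12) <==> (2*j <= 2*mem[4] + 7 ==> 4*j <= -6))) && ((!(n <= 8 ==> 3*mem[n] == 0)) ==> ((n != 17 && n == -3) <==> (2*j <= 2*mem[4] + 7 ==> n <= 3)))
Answer: WP = (!(n <= -5)) && ((n <= 8 ==> 3*mem[n] == 0) ==> ((4*j != 8 && 4*j == -12) <==> (2*j <= 2*mem[4] + 7 ==> 4*j <= -6))) && ((!(n <= 8 ==> 3*mem[n] == 0)) ==> ((n != 17 && n == -3) <==> (2*j <= 2*mem[4] + 7 ==> n <= 3)))


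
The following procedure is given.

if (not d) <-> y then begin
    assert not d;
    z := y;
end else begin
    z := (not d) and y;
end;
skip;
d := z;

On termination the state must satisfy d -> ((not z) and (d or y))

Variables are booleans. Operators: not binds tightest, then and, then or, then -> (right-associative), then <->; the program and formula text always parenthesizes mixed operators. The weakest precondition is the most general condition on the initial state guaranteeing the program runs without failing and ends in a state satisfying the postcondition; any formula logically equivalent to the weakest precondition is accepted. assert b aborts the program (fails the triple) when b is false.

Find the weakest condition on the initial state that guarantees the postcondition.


Working backward. After the program, d -> ((not z) and (d or y)) must hold.
Before d := z: z -> ((not z) and (z or y))
Before skip: z -> ((not z) and (z or y))
Then branch requires (not d) and (not y); else branch requires ((not d) and y) -> ((not ((not d) and y)) and (((not d) and y) or y)).
Before the if: (((not d) <-> y) -> ((not d) and (not y))) and ((not ((not d) <-> y)) -> (((not d) and y) -> ((not ((not d) and y)) and (((not d) and y) or y))))
Answer: WP = (((not d) <-> y) -> ((not d) and (not y))) and ((not ((not d) <-> y)) -> (((not d) and y) -> ((not ((not d) and y)) and (((not d) and y) or y))))


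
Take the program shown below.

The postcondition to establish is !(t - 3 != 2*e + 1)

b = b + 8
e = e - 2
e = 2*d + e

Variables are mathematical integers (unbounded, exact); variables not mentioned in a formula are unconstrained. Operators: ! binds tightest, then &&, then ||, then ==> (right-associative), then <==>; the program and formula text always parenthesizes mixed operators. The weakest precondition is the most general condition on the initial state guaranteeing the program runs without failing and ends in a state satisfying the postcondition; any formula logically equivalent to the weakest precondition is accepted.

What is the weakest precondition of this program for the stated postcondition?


Working backward. After the program, the postcondition !(t - 3 != 2*e + 1) must hold; in canonical form it is !(t != 2*e + 4).
Before e := 2*d + e: !(t != 4*d + 2*e + 4)
Before e := e - 2: !(t != 4*d + 2*e)
Before b := b + 8: !(t != 4*d + 2*e)
Answer: WP = !(t != 4*d + 2*e)


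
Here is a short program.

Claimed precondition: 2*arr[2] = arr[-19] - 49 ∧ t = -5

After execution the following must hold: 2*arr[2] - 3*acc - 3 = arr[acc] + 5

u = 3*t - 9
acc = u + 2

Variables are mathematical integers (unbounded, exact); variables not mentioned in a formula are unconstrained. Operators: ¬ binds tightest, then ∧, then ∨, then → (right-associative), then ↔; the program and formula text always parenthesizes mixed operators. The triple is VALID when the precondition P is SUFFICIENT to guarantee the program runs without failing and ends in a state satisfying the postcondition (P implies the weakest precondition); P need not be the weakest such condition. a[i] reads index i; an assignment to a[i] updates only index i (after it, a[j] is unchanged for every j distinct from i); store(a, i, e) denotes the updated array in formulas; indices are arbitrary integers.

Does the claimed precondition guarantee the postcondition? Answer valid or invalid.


Working backward. After the program, the postcondition 2*arr[2] - 3*acc - 3 = arr[acc] + 5 must hold; in canonical form it is 2*arr[2] = arr[acc] + 3*acc + 8.
Before acc := u + 2: 2*arr[2] = arr[u + 2] + 3*u + 14
Before u := 3*t - 9: 2*arr[2] = arr[3*t - 7] + 9*t - 13
The weakest precondition is 2*arr[2] = arr[3*t - 7] + 9*t - 13.
Check whether 2*arr[2] = arr[-19] - 49 ∧ t = -5 implies it.
Countermodel: at the initial state arr = {[-22] = 59, [-19] = 49, [2] = 0, elsewhere 49}, t = -5, the precondition holds but the weakest precondition fails.
Answer: invalid


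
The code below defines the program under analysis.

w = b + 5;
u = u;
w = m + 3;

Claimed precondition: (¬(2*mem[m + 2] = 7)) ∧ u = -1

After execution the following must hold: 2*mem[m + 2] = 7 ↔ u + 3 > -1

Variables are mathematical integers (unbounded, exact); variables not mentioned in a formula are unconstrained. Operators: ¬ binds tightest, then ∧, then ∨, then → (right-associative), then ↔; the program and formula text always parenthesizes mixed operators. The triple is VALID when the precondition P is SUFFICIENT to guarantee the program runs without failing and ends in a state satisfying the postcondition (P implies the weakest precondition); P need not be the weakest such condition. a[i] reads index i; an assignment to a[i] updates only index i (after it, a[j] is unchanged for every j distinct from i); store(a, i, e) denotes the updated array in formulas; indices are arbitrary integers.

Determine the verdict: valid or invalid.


Working backward. After the program, the postcondition 2*mem[m + 2] = 7 ↔ u + 3 > -1 must hold; in canonical form it is 2*mem[m + 2] = 7 ↔ u > -4.
Before w := m + 3: 2*mem[m + 2] = 7 ↔ u > -4
Before u := u: 2*mem[m + 2] = 7 ↔ u > -4
Before w := b + 5: 2*mem[m + 2] = 7 ↔ u > -4
The weakest precondition is 2*mem[m + 2] = 7 ↔ u > -4.
Check whether (¬(2*mem[m + 2] = 7)) ∧ u = -1 implies it.
Countermodel: at the initial state m = 0, mem = {[2] = 0, elsewhere 0}, u = -1, the precondition holds but the weakest precondition fails.
Answer: invalid


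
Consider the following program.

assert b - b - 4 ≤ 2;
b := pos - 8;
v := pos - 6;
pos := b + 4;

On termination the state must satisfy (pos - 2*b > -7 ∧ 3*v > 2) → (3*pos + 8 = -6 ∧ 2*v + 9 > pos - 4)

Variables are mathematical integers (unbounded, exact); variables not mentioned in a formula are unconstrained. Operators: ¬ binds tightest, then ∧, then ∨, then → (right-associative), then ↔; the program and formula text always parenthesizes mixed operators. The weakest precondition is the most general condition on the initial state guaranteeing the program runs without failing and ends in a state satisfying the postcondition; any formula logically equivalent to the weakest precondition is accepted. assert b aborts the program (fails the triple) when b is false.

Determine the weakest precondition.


Working backward. After the program, the postcondition (pos - 2*b > -7 ∧ 3*v > 2) → (3*pos + 8 = -6 ∧ 2*v + 9 > pos - 4) must hold; in canonical form it is (pos > 2*b - 7 ∧ 3*v > 2) → (3*pos = -14 ∧ 2*v > pos - 13).
Before pos := b + 4: (b < 11 ∧ 3*v > 2) → (3*b = -26 ∧ 2*v > b - 9)
Before v := pos - 6: (b < 11 ∧ 3*pos > 20) → (3*b = -26 ∧ 2*pos > b + 3)
Before b := pos - 8: (pos < 19 ∧ 3*pos > 20) → (3*pos = -2 ∧ pos > -5)
Before assert b - b - 4 ≤ 2: (pos < 19 ∧ 3*pos > 20) → (3*pos = -2 ∧ pos > -5)
Answer: WP = (pos < 19 ∧ 3*pos > 20) → (3*pos = -2 ∧ pos > -5)


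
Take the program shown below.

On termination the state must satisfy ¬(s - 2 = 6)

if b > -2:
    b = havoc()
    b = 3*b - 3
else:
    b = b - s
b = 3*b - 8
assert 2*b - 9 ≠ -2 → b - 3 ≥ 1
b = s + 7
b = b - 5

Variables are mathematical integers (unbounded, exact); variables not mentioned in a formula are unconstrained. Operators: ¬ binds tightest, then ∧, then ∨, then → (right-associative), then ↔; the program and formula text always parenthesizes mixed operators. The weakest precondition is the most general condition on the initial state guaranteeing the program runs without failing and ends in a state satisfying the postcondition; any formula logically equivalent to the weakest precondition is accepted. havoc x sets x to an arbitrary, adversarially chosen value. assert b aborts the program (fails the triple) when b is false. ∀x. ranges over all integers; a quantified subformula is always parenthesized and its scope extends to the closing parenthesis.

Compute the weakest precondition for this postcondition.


Working backward. After the program, the postcondition ¬(s - 2 = 6) must hold; in canonical form it is ¬(s = 8).
Before b := b - 5: ¬(s = 8)
Before b := s + 7: ¬(s = 8)
Before assert 2*b - 9 ≠ -2 → b - 3 ≥ 1: (2*b ≠ 7 → b ≥ 4) ∧ (¬(s = 8))
Before b := 3*b - 8: (6*b ≠ 23 → 3*b ≥ 12) ∧ (¬(s = 8))
Then branch requires ∀b_1. ((18*b_1 ≠ 41 → 9*b_1 ≥ 21) ∧ (¬(s = 8))); else branch requires (6*b ≠ 6*s + 23 → 3*b ≥ 3*s + 12) ∧ (¬(s = 8)).
Before the if: (b > -2 → (∀b_1. ((18*b_1 ≠ 41 → 9*b_1 ≥ 21) ∧ (¬(s = 8))))) ∧ ((¬(b > -2)) → ((6*b ≠ 6*s + 23 → 3*b ≥ 3*s + 12) ∧ (¬(s = 8))))
Answer: WP = (b > -2 → (∀b_1. ((18*b_1 ≠ 41 → 9*b_1 ≥ 21) ∧ (¬(s = 8))))) ∧ ((¬(b > -2)) → ((6*b ≠ 6*s + 23 → 3*b ≥ 3*s + 12) ∧ (¬(s = 8))))


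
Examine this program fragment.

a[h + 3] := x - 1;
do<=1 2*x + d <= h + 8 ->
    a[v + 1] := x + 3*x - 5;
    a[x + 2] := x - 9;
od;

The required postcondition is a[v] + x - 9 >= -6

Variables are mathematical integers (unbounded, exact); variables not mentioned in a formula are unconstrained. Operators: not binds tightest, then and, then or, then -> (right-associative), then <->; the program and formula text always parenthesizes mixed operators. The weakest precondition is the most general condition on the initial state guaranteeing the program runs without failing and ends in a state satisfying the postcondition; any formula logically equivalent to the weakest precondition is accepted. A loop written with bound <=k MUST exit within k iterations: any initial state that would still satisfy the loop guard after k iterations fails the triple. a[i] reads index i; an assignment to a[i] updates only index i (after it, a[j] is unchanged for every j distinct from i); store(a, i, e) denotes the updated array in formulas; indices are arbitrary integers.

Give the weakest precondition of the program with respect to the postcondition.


Working backward. After the program, the postcondition a[v] + x - 9 >= -6 must hold; in canonical form it is a[v] + x >= 3.
Before the loop (bound <=1), unroll the exhaustion recursion (WP_0 = exit-now case; WP_j = one more guarded iteration, up to j = 1):
  WP_0: (not (d + 2*x <= h + 8)) and a[v] + x >= 3
  WP_1: (d + 2*x <= h + 8 -> ((not (d + 2*x <= h + 8)) and store(store(a, v + 1, 4*x - 5), x + 2, x - 9)[v] + x >= 3)) and ((not (d + 2*x <= h + 8)) -> a[v] + x >= 3)
So before the loop: (d + 2*x <= h + 8 -> ((not (d + 2*x <= h + 8)) and store(store(a, v + 1, 4*x - 5), x + 2, x - 9)[v] + x >= 3)) and ((not (d + 2*x <= h + 8)) -> a[v] + x >= 3)
Before a[h + 3] := x - 1: (d + 2*x <= h + 8 -> ((not (d + 2*x <= h + 8)) and store(store(store(a, h + 3, x - 1), v + 1, 4*x - 5), x + 2, x - 9)[v] + x >= 3)) and ((not (d + 2*x <= h + 8)) -> store(a, h + 3, x - 1)[v] + x >= 3)
Answer: WP = (d + 2*x <= h + 8 -> ((not (d + 2*x <= h + 8)) and store(store(store(a, h + 3, x - 1), v + 1, 4*x - 5), x + 2, x - 9)[v] + x >= 3)) and ((not (d + 2*x <= h + 8)) -> store(a, h + 3, x - 1)[v] + x >= 3)


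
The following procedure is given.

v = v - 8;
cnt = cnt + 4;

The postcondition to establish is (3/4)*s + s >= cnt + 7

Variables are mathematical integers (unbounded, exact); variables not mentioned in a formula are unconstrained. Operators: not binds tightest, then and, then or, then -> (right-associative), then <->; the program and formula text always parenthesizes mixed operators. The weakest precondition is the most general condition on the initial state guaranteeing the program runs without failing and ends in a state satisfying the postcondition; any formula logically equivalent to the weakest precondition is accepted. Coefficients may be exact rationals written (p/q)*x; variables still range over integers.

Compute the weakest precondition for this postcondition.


Working backward. After the program, the postcondition (3/4)*s + s >= cnt + 7 must hold; in canonical form it is (7/4)*s >= cnt + 7.
Before cnt := cnt + 4: (7/4)*s >= cnt + 11
Before v := v - 8: (7/4)*s >= cnt + 11
Answer: WP = (7/4)*s >= cnt + 11


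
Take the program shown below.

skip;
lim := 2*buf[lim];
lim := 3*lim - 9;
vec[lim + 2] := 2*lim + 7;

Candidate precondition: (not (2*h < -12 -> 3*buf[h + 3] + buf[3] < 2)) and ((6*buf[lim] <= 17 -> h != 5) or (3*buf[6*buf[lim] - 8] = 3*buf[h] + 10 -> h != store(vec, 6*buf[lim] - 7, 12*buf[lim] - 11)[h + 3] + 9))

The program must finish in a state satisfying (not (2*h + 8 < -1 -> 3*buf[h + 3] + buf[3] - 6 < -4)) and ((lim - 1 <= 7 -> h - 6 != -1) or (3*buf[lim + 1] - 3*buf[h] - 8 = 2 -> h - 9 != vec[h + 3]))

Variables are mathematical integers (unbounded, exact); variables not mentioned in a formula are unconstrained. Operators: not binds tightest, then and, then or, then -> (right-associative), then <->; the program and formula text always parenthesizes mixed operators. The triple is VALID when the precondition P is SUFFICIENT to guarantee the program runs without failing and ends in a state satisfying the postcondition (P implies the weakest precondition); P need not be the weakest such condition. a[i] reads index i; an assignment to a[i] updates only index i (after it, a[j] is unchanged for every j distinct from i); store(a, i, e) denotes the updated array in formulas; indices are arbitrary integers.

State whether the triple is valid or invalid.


Working backward. After the program, the postcondition (not (2*h + 8 < -1 -> 3*buf[h + 3] + buf[3] - 6 < -4)) and ((lim - 1 <= 7 -> h - 6 != -1) or (3*buf[lim + 1] - 3*buf[h] - 8 = 2 -> h - 9 != vec[h + 3])) must hold; in canonical form it is (not (2*h < -9 -> 3*buf[h + 3] + buf[3] < 2)) and ((lim <= 8 -> h != 5) or (3*buf[lim + 1] = 3*buf[h] + 10 -> h != vec[h + 3] + 9)).
Before vec[lim + 2] := 2*lim + 7: (not (2*h < -9 -> 3*buf[h + 3] + buf[3] < 2)) and ((lim <= 8 -> h != 5) or (3*buf[lim + 1] = 3*buf[h] + 10 -> h != store(vec, lim + 2, 2*lim + 7)[h + 3] + 9))
Before lim := 3*lim - 9: (not (2*h < -9 -> 3*buf[h + 3] + buf[3] < 2)) and ((3*lim <= 17 -> h != 5) or (3*buf[3*lim - 8] = 3*buf[h] + 10 -> h != store(vec, 3*lim - 7, 6*lim - 11)[h + 3] + 9))
Before lim := 2*buf[lim]: (not (2*h < -9 -> 3*buf[h + 3] + buf[3] < 2)) and ((6*buf[lim] <= 17 -> h != 5) or (3*buf[6*buf[lim] - 8] = 3*buf[h] + 10 -> h != store(vec, 6*buf[lim] - 7, 12*buf[lim] - 11)[h + 3] + 9))
Before skip: (not (2*h < -9 -> 3*buf[h + 3] + buf[3] < 2)) and ((6*buf[lim] <= 17 -> h != 5) or (3*buf[6*buf[lim] - 8] = 3*buf[h] + 10 -> h != store(vec, 6*buf[lim] - 7, 12*buf[lim] - 11)[h + 3] + 9))
The weakest precondition is (not (2*h < -9 -> 3*buf[h + 3] + buf[3] < 2)) and ((6*buf[lim] <= 17 -> h != 5) or (3*buf[6*buf[lim] - 8] = 3*buf[h] + 10 -> h != store(vec, 6*buf[lim] - 7, 12*buf[lim] - 11)[h + 3] + 9)).
Check whether (not (2*h < -12 -> 3*buf[h + 3] + buf[3] < 2)) and ((6*buf[lim] <= 17 -> h != 5) or (3*buf[6*buf[lim] - 8] = 3*buf[h] + 10 -> h != store(vec, 6*buf[lim] - 7, 12*buf[lim] - 11)[h + 3] + 9)) implies it.
Every state satisfying the precondition satisfies the weakest precondition: the implication holds.
Answer: valid


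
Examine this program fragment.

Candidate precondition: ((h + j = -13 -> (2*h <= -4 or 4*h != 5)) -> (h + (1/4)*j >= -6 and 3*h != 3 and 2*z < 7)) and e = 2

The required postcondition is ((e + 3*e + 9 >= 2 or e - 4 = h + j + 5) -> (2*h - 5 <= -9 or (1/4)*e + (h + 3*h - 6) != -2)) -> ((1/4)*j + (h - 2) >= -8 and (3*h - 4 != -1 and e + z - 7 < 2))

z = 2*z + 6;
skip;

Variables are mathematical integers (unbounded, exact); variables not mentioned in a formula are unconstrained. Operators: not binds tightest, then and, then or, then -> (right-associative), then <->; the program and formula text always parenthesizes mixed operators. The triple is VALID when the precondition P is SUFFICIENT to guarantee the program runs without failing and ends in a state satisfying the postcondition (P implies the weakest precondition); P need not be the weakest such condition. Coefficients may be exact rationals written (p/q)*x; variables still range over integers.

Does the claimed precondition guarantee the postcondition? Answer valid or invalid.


Working backward. After the program, the postcondition ((e + 3*e + 9 >= 2 or e - 4 = h + j + 5) -> (2*h - 5 <= -9 or (1/4)*e + (h + 3*h - 6) != -2)) -> ((1/4)*j + (h - 2) >= -8 and (3*h - 4 != -1 and e + z - 7 < 2)) must hold; in canonical form it is ((4*e >= -7 or e = h + j + 9) -> (2*h <= -4 or (1/4)*e + 4*h != 4)) -> (h + (1/4)*j >= -6 and 3*h != 3 and e + z < 9).
Before skip: ((4*e >= -7 or e = h + j + 9) -> (2*h <= -4 or (1/4)*e + 4*h != 4)) -> (h + (1/4)*j >= -6 and 3*h != 3 and e + z < 9)
Before z := 2*z + 6: ((4*e >= -7 or e = h + j + 9) -> (2*h <= -4 or (1/4)*e + 4*h != 4)) -> (h + (1/4)*j >= -6 and 3*h != 3 and e + 2*z < 3)
The weakest precondition is ((4*e >= -7 or e = h + j + 9) -> (2*h <= -4 or (1/4)*e + 4*h != 4)) -> (h + (1/4)*j >= -6 and 3*h != 3 and e + 2*z < 3).
Check whether ((h + j = -13 -> (2*h <= -4 or 4*h != 5)) -> (h + (1/4)*j >= -6 and 3*h != 3 and 2*z < 7)) and e = 2 implies it.
Countermodel: at the initial state e = 2, h = 2, j = -32, z = 1, the precondition holds but the weakest precondition fails.
Answer: invalid


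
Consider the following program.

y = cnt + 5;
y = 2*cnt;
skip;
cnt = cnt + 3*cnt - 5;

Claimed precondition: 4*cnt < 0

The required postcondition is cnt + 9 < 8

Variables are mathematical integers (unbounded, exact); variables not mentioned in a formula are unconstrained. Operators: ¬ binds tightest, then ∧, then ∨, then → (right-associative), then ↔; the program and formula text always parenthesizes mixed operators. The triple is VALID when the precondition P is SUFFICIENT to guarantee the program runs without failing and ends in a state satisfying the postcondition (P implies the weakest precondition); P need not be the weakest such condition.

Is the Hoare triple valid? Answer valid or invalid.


Working backward. After the program, the postcondition cnt + 9 < 8 must hold; in canonical form it is cnt < -1.
Before cnt := cnt + 3*cnt - 5: 4*cnt < 4
Before skip: 4*cnt < 4
Before y := 2*cnt: 4*cnt < 4
Before y := cnt + 5: 4*cnt < 4
The weakest precondition is 4*cnt < 4.
Check whether 4*cnt < 0 implies it.
Every state satisfying the precondition satisfies the weakest precondition: the implication holds.
Answer: valid


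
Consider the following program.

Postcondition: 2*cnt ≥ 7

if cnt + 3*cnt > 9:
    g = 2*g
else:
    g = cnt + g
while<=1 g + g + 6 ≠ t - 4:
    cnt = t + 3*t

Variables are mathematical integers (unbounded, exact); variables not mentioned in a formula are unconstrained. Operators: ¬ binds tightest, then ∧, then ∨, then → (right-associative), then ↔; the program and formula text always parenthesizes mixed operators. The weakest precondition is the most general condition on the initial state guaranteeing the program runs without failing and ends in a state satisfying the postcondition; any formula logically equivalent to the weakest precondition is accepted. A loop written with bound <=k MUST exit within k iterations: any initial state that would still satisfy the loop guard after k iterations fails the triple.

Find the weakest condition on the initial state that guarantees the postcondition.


Working backward. After the program, 2*cnt ≥ 7 must hold.
Before the loop (bound <=1), unroll the exhaustion recursion (WP_0 = exit-now case; WP_j = one more guarded iteration, up to j = 1):
  WP_0: (¬(2*g ≠ t - 10)) ∧ 2*cnt ≥ 7
  WP_1: (2*g ≠ t - 10 → ((¬(2*g ≠ t - 10)) ∧ 8*t ≥ 7)) ∧ ((¬(2*g ≠ t - 10)) → 2*cnt ≥ 7)
So before the loop: (2*g ≠ t - 10 → ((¬(2*g ≠ t - 10)) ∧ 8*t ≥ 7)) ∧ ((¬(2*g ≠ t - 10)) → 2*cnt ≥ 7)
Then branch requires (4*g ≠ t - 10 → ((¬(4*g ≠ t - 10)) ∧ 8*t ≥ 7)) ∧ ((¬(4*g ≠ t - 10)) → 2*cnt ≥ 7); else branch requires (2*cnt + 2*g ≠ t - 10 → ((¬(2*cnt + 2*g ≠ t - 10)) ∧ 8*t ≥ 7)) ∧ ((¬(2*cnt + 2*g ≠ t - 10)) → 2*cnt ≥ 7).
Before the if: (4*cnt > 9 → ((4*g ≠ t - 10 → ((¬(4*g ≠ t - 10)) ∧ 8*t ≥ 7)) ∧ ((¬(4*g ≠ t - 10)) → 2*cnt ≥ 7))) ∧ ((¬(4*cnt > 9)) → ((2*cnt + 2*g ≠ t - 10 → ((¬(2*cnt + 2*g ≠ t - 10)) ∧ 8*t ≥ 7)) ∧ ((¬(2*cnt + 2*g ≠ t - 10)) → 2*cnt ≥ 7)))
Answer: WP = (4*cnt > 9 → ((4*g ≠ t - 10 → ((¬(4*g ≠ t - 10)) ∧ 8*t ≥ 7)) ∧ ((¬(4*g ≠ t - 10)) → 2*cnt ≥ 7))) ∧ ((¬(4*cnt > 9)) → ((2*cnt + 2*g ≠ t - 10 → ((¬(2*cnt + 2*g ≠ t - 10)) ∧ 8*t ≥ 7)) ∧ ((¬(2*cnt + 2*g ≠ t - 10)) → 2*cnt ≥ 7)))


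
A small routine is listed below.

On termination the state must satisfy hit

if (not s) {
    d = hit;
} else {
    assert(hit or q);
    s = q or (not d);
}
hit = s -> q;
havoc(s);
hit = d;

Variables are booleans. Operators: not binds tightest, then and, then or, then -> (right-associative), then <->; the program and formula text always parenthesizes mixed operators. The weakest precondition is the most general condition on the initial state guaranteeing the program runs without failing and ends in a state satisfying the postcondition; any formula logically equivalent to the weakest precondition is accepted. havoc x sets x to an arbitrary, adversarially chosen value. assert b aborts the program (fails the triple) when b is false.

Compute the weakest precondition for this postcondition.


Working backward. After the program, hit must hold.
Before hit := d: d
Before havoc s: d
Before hit := s -> q: d
Then branch requires hit; else branch requires (hit or q) and d.
Before the if: ((not s) -> hit) and (s -> ((hit or q) and d))
Answer: WP = ((not s) -> hit) and (s -> ((hit or q) and d))


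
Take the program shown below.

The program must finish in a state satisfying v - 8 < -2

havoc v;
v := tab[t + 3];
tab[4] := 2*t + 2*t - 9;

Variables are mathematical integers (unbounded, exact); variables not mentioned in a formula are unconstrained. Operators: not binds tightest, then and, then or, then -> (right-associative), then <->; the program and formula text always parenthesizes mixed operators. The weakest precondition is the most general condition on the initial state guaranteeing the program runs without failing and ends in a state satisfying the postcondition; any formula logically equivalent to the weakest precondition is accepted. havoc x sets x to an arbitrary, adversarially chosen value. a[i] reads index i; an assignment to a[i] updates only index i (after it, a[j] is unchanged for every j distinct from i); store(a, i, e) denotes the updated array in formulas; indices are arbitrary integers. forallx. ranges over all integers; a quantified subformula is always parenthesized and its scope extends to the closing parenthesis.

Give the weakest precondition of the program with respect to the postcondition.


Working backward. After the program, the postcondition v - 8 < -2 must hold; in canonical form it is v < 6.
Before tab[4] := 2*t + 2*t - 9: v < 6
Before v := tab[t + 3]: tab[t + 3] < 6
Before havoc v: tab[t + 3] < 6
Answer: WP = tab[t + 3] < 6


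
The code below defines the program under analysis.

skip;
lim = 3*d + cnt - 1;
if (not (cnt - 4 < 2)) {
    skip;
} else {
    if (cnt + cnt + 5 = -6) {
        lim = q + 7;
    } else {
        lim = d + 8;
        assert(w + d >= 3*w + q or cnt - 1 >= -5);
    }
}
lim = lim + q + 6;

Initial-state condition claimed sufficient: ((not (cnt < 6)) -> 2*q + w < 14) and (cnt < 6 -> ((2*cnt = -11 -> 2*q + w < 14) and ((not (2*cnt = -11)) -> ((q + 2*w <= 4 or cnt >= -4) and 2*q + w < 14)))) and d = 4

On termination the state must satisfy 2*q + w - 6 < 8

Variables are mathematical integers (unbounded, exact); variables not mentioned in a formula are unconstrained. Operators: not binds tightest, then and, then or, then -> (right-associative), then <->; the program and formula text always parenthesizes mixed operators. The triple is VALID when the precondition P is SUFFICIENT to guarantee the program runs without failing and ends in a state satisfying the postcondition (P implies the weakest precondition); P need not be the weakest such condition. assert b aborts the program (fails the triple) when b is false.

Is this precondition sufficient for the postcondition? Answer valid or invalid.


Working backward. After the program, the postcondition 2*q + w - 6 < 8 must hold; in canonical form it is 2*q + w < 14.
Before lim := lim + q + 6: 2*q + w < 14
Then branch requires 2*q + w < 14; else branch requires (2*cnt = -11 -> 2*q + w < 14) and ((not (2*cnt = -11)) -> ((d >= q + 2*w or cnt >= -4) and 2*q + w < 14)).
Before the if: ((not (cnt < 6)) -> 2*q + w < 14) and (cnt < 6 -> ((2*cnt = -11 -> 2*q + w < 14) and ((not (2*cnt = -11)) -> ((d >= q + 2*w or cnt >= -4) and 2*q + w < 14))))
Before lim := 3*d + cnt - 1: ((not (cnt < 6)) -> 2*q + w < 14) and (cnt < 6 -> ((2*cnt = -11 -> 2*q + w < 14) and ((not (2*cnt = -11)) -> ((d >= q + 2*w or cnt >= -4) and 2*q + w < 14))))
Before skip: ((not (cnt < 6)) -> 2*q + w < 14) and (cnt < 6 -> ((2*cnt = -11 -> 2*q + w < 14) and ((not (2*cnt = -11)) -> ((d >= q + 2*w or cnt >= -4) and 2*q + w < 14))))
The weakest precondition is ((not (cnt < 6)) -> 2*q + w < 14) and (cnt < 6 -> ((2*cnt = -11 -> 2*q + w < 14) and ((not (2*cnt = -11)) -> ((d >= q + 2*w or cnt >= -4) and 2*q + w < 14)))).
Check whether ((not (cnt < 6)) -> 2*q + w < 14) and (cnt < 6 -> ((2*cnt = -11 -> 2*q + w < 14) and ((not (2*cnt = -11)) -> ((q + 2*w <= 4 or cnt >= -4) and 2*q + w < 14)))) and d = 4 implies it.
Every state satisfying the precondition satisfies the weakest precondition: the implication holds.
Answer: valid


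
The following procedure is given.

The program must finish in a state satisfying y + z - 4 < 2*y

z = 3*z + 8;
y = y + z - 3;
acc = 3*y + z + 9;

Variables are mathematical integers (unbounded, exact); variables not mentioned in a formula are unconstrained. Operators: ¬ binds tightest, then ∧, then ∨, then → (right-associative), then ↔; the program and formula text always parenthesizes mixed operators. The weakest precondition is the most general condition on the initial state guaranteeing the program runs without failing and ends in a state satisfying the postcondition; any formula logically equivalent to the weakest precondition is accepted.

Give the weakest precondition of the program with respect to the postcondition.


Working backward. After the program, the postcondition y + z - 4 < 2*y must hold; in canonical form it is z < y + 4.
Before acc := 3*y + z + 9: z < y + 4
Before y := y + z - 3: y > -1
Before z := 3*z + 8: y > -1
Answer: WP = y > -1


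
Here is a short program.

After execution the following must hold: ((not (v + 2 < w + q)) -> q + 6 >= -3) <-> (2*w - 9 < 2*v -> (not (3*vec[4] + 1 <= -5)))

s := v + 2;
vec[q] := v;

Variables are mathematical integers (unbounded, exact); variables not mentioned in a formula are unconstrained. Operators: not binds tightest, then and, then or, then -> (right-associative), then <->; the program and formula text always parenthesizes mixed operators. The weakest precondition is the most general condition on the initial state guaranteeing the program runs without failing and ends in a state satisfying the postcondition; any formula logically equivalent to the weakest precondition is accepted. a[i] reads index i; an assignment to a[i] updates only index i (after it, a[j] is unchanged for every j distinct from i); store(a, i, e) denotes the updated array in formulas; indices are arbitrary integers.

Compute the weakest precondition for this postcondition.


Working backward. After the program, the postcondition ((not (v + 2 < w + q)) -> q + 6 >= -3) <-> (2*w - 9 < 2*v -> (not (3*vec[4] + 1 <= -5))) must hold; in canonical form it is ((not (v < q + w - 2)) -> q >= -9) <-> (2*w < 2*v + 9 -> (not (3*vec[4] <= -6))).
Before vec[q] := v: ((not (v < q + w - 2)) -> q >= -9) <-> (2*w < 2*v + 9 -> (not (3*store(vec, q, v)[4] <= -6)))
Before s := v + 2: ((not (v < q + w - 2)) -> q >= -9) <-> (2*w < 2*v + 9 -> (not (3*store(vec, q, v)[4] <= -6)))
Answer: WP = ((not (v < q + w - 2)) -> q >= -9) <-> (2*w < 2*v + 9 -> (not (3*store(vec, q, v)[4] <= -6)))


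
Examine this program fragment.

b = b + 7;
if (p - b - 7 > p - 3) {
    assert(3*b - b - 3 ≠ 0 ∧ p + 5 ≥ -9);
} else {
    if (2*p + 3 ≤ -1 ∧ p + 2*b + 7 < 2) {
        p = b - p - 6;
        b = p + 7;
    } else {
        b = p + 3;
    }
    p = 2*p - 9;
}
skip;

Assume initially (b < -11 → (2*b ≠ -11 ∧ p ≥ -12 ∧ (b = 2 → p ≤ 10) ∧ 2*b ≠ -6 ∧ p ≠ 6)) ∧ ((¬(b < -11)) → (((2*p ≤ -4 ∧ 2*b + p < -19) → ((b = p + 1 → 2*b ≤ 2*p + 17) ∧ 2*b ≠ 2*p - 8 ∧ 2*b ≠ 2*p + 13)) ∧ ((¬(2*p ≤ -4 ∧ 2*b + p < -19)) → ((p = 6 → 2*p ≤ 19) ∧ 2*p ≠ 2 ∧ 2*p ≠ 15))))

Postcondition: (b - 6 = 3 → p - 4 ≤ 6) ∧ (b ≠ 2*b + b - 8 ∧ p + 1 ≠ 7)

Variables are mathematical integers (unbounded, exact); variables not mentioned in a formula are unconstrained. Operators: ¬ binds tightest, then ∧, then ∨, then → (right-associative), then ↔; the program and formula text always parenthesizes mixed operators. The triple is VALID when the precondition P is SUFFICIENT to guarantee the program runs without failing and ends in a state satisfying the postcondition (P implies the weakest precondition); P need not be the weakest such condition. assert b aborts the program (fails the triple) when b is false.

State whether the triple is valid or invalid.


Working backward. After the program, the postcondition (b - 6 = 3 → p - 4 ≤ 6) ∧ (b ≠ 2*b + b - 8 ∧ p + 1 ≠ 7) must hold; in canonical form it is (b = 9 → p ≤ 10) ∧ 2*b ≠ 8 ∧ p ≠ 6.
Before skip: (b = 9 → p ≤ 10) ∧ 2*b ≠ 8 ∧ p ≠ 6
Then branch requires 2*b ≠ 3 ∧ p ≥ -14 ∧ (b = 9 → p ≤ 10) ∧ 2*b ≠ 8 ∧ p ≠ 6; else branch requires ((2*p ≤ -4 ∧ 2*b + p < -5) → ((b = p + 8 → 2*b ≤ 2*p + 31) ∧ 2*b ≠ 2*p + 6 ∧ 2*b ≠ 2*p + 27)) ∧ ((¬(2*p ≤ -4 ∧ 2*b + p < -5)) → ((p = 6 → 2*p ≤ 19) ∧ 2*p ≠ 2 ∧ 2*p ≠ 15)).
Before the if: (b < -4 → (2*b ≠ 3 ∧ p ≥ -14 ∧ (b = 9 → p ≤ 10) ∧ 2*b ≠ 8 ∧ p ≠ 6)) ∧ ((¬(b < -4)) → (((2*p ≤ -4 ∧ 2*b + p < -5) → ((b = p + 8 → 2*b ≤ 2*p + 31) ∧ 2*b ≠ 2*p + 6 ∧ 2*b ≠ 2*p + 27)) ∧ ((¬(2*p ≤ -4 ∧ 2*b + p < -5)) → ((p = 6 → 2*p ≤ 19) ∧ 2*p ≠ 2 ∧ 2*p ≠ 15))))
Before b := b + 7: (b < -11 → (2*b ≠ -11 ∧ p ≥ -14 ∧ (b = 2 → p ≤ 10) ∧ 2*b ≠ -6 ∧ p ≠ 6)) ∧ ((¬(b < -11)) → (((2*p ≤ -4 ∧ 2*b + p < -19) → ((b = p + 1 → 2*b ≤ 2*p + 17) ∧ 2*b ≠ 2*p - 8 ∧ 2*b ≠ 2*p + 13)) ∧ ((¬(2*p ≤ -4 ∧ 2*b + p < -19)) → ((p = 6 → 2*p ≤ 19) ∧ 2*p ≠ 2 ∧ 2*p ≠ 15))))
The weakest precondition is (b < -11 → (2*b ≠ -11 ∧ p ≥ -14 ∧ (b = 2 → p ≤ 10) ∧ 2*b ≠ -6 ∧ p ≠ 6)) ∧ ((¬(b < -11)) → (((2*p ≤ -4 ∧ 2*b + p < -19) → ((b = p + 1 → 2*b ≤ 2*p + 17) ∧ 2*b ≠ 2*p - 8 ∧ 2*b ≠ 2*p + 13)) ∧ ((¬(2*p ≤ -4 ∧ 2*b + p < -19)) → ((p = 6 → 2*p ≤ 19) ∧ 2*p ≠ 2 ∧ 2*p ≠ 15)))).
Check whether (b < -11 → (2*b ≠ -11 ∧ p ≥ -12 ∧ (b = 2 → p ≤ 10) ∧ 2*b ≠ -6 ∧ p ≠ 6)) ∧ ((¬(b < -11)) → (((2*p ≤ -4 ∧ 2*b + p < -19) → ((b = p + 1 → 2*b ≤ 2*p + 17) ∧ 2*b ≠ 2*p - 8 ∧ 2*b ≠ 2*p + 13)) ∧ ((¬(2*p ≤ -4 ∧ 2*b + p < -19)) → ((p = 6 → 2*p ≤ 19) ∧ 2*p ≠ 2 ∧ 2*p ≠ 15)))) implies it.
Every state satisfying the precondition satisfies the weakest precondition: the implication holds.
Answer: valid


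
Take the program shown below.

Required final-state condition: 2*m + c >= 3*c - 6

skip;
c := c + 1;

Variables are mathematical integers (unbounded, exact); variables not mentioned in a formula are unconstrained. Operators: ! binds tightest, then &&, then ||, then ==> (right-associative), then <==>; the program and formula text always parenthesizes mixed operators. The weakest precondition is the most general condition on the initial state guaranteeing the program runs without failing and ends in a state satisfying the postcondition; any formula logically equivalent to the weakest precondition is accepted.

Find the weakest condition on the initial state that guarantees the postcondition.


Working backward. After the program, the postcondition 2*m + c >= 3*c - 6 must hold; in canonical form it is 2*m >= 2*c - 6.
Before c := c + 1: 2*m >= 2*c - 4
Before skip: 2*m >= 2*c - 4
Answer: WP = 2*m >= 2*c - 4


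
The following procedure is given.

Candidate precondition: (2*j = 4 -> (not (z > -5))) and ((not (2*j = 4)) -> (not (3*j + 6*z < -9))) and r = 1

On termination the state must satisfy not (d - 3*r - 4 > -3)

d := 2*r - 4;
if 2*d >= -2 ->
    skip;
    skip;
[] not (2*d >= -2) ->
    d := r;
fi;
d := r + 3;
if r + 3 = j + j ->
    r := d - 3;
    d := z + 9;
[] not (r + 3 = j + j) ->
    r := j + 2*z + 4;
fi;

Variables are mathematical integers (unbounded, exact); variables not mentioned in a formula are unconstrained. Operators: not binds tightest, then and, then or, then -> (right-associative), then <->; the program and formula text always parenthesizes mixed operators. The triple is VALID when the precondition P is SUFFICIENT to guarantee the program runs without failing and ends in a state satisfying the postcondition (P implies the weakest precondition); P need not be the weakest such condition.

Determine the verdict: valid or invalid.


Working backward. After the program, the postcondition not (d - 3*r - 4 > -3) must hold; in canonical form it is not (d > 3*r + 1).
Then branch requires not (z > 3*d - 17); else branch requires not (d > 3*j + 6*z + 13).
Before the if: (r = 2*j - 3 -> (not (z > 3*d - 17))) and ((not (r = 2*j - 3)) -> (not (d > 3*j + 6*z + 13)))
Before d := r + 3: (r = 2*j - 3 -> (not (z > 3*r - 8))) and ((not (r = 2*j - 3)) -> (not (r > 3*j + 6*z + 10)))
Then branch requires (r = 2*j - 3 -> (not (z > 3*r - 8))) and ((not (r = 2*j - 3)) -> (not (r > 3*j + 6*z + 10))); else branch requires (r = 2*j - 3 -> (not (z > 3*r - 8))) and ((not (r = 2*j - 3)) -> (not (r > 3*j + 6*z + 10))).
Before the if: (2*d >= -2 -> ((r = 2*j - 3 -> (not (z > 3*r - 8))) and ((not (r = 2*j - 3)) -> (not (r > 3*j + 6*z + 10))))) and ((not (2*d >= -2)) -> ((r = 2*j - 3 -> (not (z > 3*r - 8))) and ((not (r = 2*j - 3)) -> (not (r > 3*j + 6*z + 10)))))
Before d := 2*r - 4: (4*r >= 6 -> ((r = 2*j - 3 -> (not (z > 3*r - 8))) and ((not (r = 2*j - 3)) -> (not (r > 3*j + 6*z + 10))))) and ((not (4*r >= 6)) -> ((r = 2*j - 3 -> (not (z > 3*r - 8))) and ((not (r = 2*j - 3)) -> (not (r > 3*j + 6*z + 10)))))
The weakest precondition is (4*r >= 6 -> ((r = 2*j - 3 -> (not (z > 3*r - 8))) and ((not (r = 2*j - 3)) -> (not (r > 3*j + 6*z + 10))))) and ((not (4*r >= 6)) -> ((r = 2*j - 3 -> (not (z > 3*r - 8))) and ((not (r = 2*j - 3)) -> (not (r > 3*j + 6*z + 10))))).
Check whether (2*j = 4 -> (not (z > -5))) and ((not (2*j = 4)) -> (not (3*j + 6*z < -9))) and r = 1 implies it.
Every state satisfying the precondition satisfies the weakest precondition: the implication holds.
Answer: valid


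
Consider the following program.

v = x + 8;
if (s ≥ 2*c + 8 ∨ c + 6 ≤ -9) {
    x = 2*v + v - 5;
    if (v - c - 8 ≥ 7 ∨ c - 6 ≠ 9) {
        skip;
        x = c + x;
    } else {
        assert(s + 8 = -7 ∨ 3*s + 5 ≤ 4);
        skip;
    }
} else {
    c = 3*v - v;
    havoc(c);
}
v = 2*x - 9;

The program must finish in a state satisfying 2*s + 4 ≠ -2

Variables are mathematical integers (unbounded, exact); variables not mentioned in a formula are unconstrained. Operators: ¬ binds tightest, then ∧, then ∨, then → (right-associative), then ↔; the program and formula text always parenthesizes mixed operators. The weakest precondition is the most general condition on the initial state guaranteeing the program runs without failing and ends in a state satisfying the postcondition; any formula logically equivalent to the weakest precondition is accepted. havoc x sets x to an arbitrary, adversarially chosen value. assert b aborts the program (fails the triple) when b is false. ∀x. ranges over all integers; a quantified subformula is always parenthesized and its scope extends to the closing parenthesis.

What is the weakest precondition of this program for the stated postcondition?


Working backward. After the program, the postcondition 2*s + 4 ≠ -2 must hold; in canonical form it is 2*s ≠ -6.
Before v := 2*x - 9: 2*s ≠ -6
Then branch requires ((v ≥ c + 15 ∨ c ≠ 15) → 2*s ≠ -6) ∧ ((¬(v ≥ c + 15 ∨ c ≠ 15)) → ((s = -15 ∨ 3*s ≤ -1) ∧ 2*s ≠ -6)); else branch requires 2*s ≠ -6.
Before the if: ((s ≥ 2*c + 8 ∨ c ≤ -15) → (((v ≥ c + 15 ∨ c ≠ 15) → 2*s ≠ -6) ∧ ((¬(v ≥ c + 15 ∨ c ≠ 15)) → ((s = -15 ∨ 3*s ≤ -1) ∧ 2*s ≠ -6)))) ∧ ((¬(s ≥ 2*c + 8 ∨ c ≤ -15)) → 2*s ≠ -6)
Before v := x + 8: ((s ≥ 2*c + 8 ∨ c ≤ -15) → (((x ≥ c + 7 ∨ c ≠ 15) → 2*s ≠ -6) ∧ ((¬(x ≥ c + 7 ∨ c ≠ 15)) → ((s = -15 ∨ 3*s ≤ -1) ∧ 2*s ≠ -6)))) ∧ ((¬(s ≥ 2*c + 8 ∨ c ≤ -15)) → 2*s ≠ -6)
Answer: WP = ((s ≥ 2*c + 8 ∨ c ≤ -15) → (((x ≥ c + 7 ∨ c ≠ 15) → 2*s ≠ -6) ∧ ((¬(x ≥ c + 7 ∨ c ≠ 15)) → ((s = -15 ∨ 3*s ≤ -1) ∧ 2*s ≠ -6)))) ∧ ((¬(s ≥ 2*c + 8 ∨ c ≤ -15)) → 2*s ≠ -6)
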